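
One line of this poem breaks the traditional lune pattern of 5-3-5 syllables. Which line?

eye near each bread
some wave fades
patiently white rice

Line 1: "eye near each bread": 1+1+1+1 = 4 (expected 5)
Line 2: "some wave fades": 1+1+1 = 3 ✓
Line 3: "patiently white rice": 3+1+1 = 5 ✓

The first line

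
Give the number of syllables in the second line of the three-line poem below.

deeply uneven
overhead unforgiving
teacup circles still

7

The second line: overhead (3), unforgiving (4) → 7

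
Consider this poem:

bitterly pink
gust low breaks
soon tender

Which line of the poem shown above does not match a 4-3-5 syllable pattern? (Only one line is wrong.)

The third line

Line 1: bitterly(3) + pink(1) = 4 ✓
Line 2: gust(1) + low(1) + breaks(1) = 3 ✓
Line 3: soon(1) + tender(2) = 3 (expected 5)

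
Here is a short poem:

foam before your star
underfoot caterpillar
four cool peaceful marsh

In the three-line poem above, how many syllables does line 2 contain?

7

Line 2: "underfoot caterpillar": 3+4 = 7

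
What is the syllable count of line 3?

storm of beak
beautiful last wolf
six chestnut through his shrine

6

Line 3: "six chestnut through his shrine": 1+2+1+1+1 = 6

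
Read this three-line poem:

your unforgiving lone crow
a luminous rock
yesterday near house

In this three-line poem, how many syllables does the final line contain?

5

The final line: "yesterday near house": 3+1+1 = 5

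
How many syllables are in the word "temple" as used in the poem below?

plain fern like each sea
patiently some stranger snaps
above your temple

2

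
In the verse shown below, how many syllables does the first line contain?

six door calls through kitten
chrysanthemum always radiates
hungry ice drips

6

The first line: six(1) + door(1) + calls(1) + through(1) + kitten(2) = 6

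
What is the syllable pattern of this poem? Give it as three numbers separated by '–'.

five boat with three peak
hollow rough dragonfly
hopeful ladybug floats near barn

Line 1: five(1) + boat(1) + with(1) + three(1) + peak(1) = 5
Line 2: hollow(2) + rough(1) + dragonfly(3) = 6
Line 3: hopeful(2) + ladybug(3) + floats(1) + near(1) + barn(1) = 8

5–6–8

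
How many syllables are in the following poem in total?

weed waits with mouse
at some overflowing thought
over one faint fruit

16

Line 1: weed (1), waits (1), with (1), mouse (1) → 4
Line 2: at (1), some (1), overflowing (4), thought (1) → 7
Line 3: over (2), one (1), faint (1), fruit (1) → 5
Total: 4 + 7 + 5 = 16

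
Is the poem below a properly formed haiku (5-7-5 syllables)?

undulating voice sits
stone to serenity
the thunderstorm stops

Line 1: undulating (4), voice (1), sits (1) → 6 (expected 5)
Line 2: stone (1), to (1), serenity (4) → 6 (expected 7)
Line 3: the (1), thunderstorm (3), stops (1) → 5 ✓

No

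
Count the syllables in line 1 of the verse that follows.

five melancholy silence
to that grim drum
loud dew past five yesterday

Line 1: five (1), melancholy (4), silence (2) → 7

7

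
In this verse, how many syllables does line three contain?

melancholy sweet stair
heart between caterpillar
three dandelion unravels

8

Line three: "three dandelion unravels": 1+4+3 = 8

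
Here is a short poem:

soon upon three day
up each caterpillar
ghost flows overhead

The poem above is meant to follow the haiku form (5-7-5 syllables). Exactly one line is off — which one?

Line 1: soon(1) + upon(2) + three(1) + day(1) = 5 ✓
Line 2: up(1) + each(1) + caterpillar(4) = 6 (expected 7)
Line 3: ghost(1) + flows(1) + overhead(3) = 5 ✓

Line 2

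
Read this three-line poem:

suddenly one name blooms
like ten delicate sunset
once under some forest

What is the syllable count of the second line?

7

The second line: "like ten delicate sunset": 1+1+3+2 = 7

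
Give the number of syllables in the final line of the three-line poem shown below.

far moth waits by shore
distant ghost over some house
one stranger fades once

5

The final line: one (1), stranger (2), fades (1), once (1) → 5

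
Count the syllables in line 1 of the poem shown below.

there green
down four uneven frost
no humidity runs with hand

Line 1: "there green": 1+1 = 2

2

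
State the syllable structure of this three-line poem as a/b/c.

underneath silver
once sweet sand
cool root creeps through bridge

5/3/5

Line 1: underneath(3) + silver(2) = 5
Line 2: once(1) + sweet(1) + sand(1) = 3
Line 3: cool(1) + root(1) + creeps(1) + through(1) + bridge(1) = 5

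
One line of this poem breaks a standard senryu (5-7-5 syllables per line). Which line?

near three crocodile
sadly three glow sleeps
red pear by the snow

The second line

Line 1: near(1) + three(1) + crocodile(3) = 5 ✓
Line 2: sadly(2) + three(1) + glow(1) + sleeps(1) = 5 (expected 7)
Line 3: red(1) + pear(1) + by(1) + the(1) + snow(1) = 5 ✓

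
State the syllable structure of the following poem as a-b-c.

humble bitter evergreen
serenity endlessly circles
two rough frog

Line 1: humble (2), bitter (2), evergreen (3) → 7
Line 2: serenity (4), endlessly (3), circles (2) → 9
Line 3: two (1), rough (1), frog (1) → 3

7-9-3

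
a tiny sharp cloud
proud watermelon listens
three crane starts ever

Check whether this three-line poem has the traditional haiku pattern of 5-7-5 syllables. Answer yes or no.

Line 1: a (1), tiny (2), sharp (1), cloud (1) → 5 ✓
Line 2: proud (1), watermelon (4), listens (2) → 7 ✓
Line 3: three (1), crane (1), starts (1), ever (2) → 5 ✓

Yes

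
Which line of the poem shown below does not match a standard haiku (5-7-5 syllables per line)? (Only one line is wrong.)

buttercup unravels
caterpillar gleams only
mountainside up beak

Line 1: buttercup(3) + unravels(3) = 6 (expected 5)
Line 2: caterpillar(4) + gleams(1) + only(2) = 7 ✓
Line 3: mountainside(3) + up(1) + beak(1) = 5 ✓

The first line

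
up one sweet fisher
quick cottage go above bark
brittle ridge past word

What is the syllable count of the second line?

The second line: quick(1) + cottage(2) + go(1) + above(2) + bark(1) = 7

7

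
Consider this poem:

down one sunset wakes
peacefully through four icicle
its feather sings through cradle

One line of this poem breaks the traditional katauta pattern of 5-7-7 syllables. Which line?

The second line

Line 1: down (1), one (1), sunset (2), wakes (1) → 5 ✓
Line 2: peacefully (3), through (1), four (1), icicle (3) → 8 (expected 7)
Line 3: its (1), feather (2), sings (1), through (1), cradle (2) → 7 ✓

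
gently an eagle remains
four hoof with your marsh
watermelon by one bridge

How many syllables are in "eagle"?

2

"eagle" has 2 syllables.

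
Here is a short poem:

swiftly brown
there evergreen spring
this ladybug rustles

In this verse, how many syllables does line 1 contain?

3

Line 1: swiftly (2), brown (1) → 3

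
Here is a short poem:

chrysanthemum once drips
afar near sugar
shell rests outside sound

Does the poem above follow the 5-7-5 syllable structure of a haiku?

Line 1: "chrysanthemum once drips": 4+1+1 = 6 (expected 5)
Line 2: "afar near sugar": 2+1+2 = 5 (expected 7)
Line 3: "shell rests outside sound": 1+1+2+1 = 5 ✓

No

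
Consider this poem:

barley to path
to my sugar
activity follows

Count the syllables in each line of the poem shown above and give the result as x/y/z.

4/4/6

Line 1: "barley to path": 2+1+1 = 4
Line 2: "to my sugar": 1+1+2 = 4
Line 3: "activity follows": 4+2 = 6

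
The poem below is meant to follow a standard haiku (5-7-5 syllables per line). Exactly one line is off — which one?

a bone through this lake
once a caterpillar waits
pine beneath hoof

Line 1: a (1), bone (1), through (1), this (1), lake (1) → 5 ✓
Line 2: once (1), a (1), caterpillar (4), waits (1) → 7 ✓
Line 3: pine (1), beneath (2), hoof (1) → 4 (expected 5)

The third line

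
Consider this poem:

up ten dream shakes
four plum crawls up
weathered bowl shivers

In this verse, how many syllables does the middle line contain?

4

The middle line: "four plum crawls up": 1+1+1+1 = 4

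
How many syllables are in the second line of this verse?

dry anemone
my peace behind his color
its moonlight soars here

The second line: my(1) + peace(1) + behind(2) + his(1) + color(2) = 7

7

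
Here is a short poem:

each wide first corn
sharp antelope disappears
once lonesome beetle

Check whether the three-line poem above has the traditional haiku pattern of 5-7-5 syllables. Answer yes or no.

No

Line 1: each(1) + wide(1) + first(1) + corn(1) = 4 (expected 5)
Line 2: sharp(1) + antelope(3) + disappears(3) = 7 ✓
Line 3: once(1) + lonesome(2) + beetle(2) = 5 ✓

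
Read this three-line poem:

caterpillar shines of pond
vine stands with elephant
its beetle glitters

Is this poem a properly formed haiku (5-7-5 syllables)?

No

Line 1: caterpillar (4), shines (1), of (1), pond (1) → 7 (expected 5)
Line 2: vine (1), stands (1), with (1), elephant (3) → 6 (expected 7)
Line 3: its (1), beetle (2), glitters (2) → 5 ✓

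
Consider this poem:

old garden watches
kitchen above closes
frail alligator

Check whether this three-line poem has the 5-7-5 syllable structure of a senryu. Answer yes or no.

Line 1: "old garden watches": 1+2+2 = 5 ✓
Line 2: "kitchen above closes": 2+2+2 = 6 (expected 7)
Line 3: "frail alligator": 1+4 = 5 ✓

No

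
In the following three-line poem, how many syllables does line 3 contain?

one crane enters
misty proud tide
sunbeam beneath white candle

Line 3: sunbeam (2), beneath (2), white (1), candle (2) → 7

7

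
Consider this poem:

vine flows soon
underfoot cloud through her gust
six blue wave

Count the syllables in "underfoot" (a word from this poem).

3

"underfoot" has 3 syllables.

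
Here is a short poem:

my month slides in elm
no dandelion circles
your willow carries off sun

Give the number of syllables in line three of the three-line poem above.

Line three: "your willow carries off sun": 1+2+2+1+1 = 7

7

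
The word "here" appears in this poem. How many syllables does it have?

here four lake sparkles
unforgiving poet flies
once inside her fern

1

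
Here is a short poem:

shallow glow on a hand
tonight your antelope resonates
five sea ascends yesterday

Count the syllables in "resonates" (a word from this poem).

3

"resonates" has 3 syllables.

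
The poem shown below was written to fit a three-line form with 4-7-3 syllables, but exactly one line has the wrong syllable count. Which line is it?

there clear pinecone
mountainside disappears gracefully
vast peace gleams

The second line

Line 1: "there clear pinecone": 1+1+2 = 4 ✓
Line 2: "mountainside disappears gracefully": 3+3+3 = 9 (expected 7)
Line 3: "vast peace gleams": 1+1+1 = 3 ✓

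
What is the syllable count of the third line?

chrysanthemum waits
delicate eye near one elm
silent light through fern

The third line: silent (2), light (1), through (1), fern (1) → 5

5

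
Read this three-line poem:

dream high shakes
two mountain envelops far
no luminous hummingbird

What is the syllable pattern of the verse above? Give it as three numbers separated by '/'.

Line 1: dream(1) + high(1) + shakes(1) = 3
Line 2: two(1) + mountain(2) + envelops(3) + far(1) = 7
Line 3: no(1) + luminous(3) + hummingbird(3) = 7

3/7/7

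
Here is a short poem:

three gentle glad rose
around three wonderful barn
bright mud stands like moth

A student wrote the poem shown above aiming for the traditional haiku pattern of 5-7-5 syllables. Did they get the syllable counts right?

Yes

Line 1: three (1), gentle (2), glad (1), rose (1) → 5 ✓
Line 2: around (2), three (1), wonderful (3), barn (1) → 7 ✓
Line 3: bright (1), mud (1), stands (1), like (1), moth (1) → 5 ✓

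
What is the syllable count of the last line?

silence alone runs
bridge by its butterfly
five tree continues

5

The last line: five (1), tree (1), continues (3) → 5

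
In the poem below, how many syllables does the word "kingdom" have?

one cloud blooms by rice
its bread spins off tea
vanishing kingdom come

2

"kingdom" has 2 syllables.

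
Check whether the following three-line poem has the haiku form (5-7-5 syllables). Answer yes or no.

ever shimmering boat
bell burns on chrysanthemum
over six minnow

No

Line 1: ever (2), shimmering (3), boat (1) → 6 (expected 5)
Line 2: bell (1), burns (1), on (1), chrysanthemum (4) → 7 ✓
Line 3: over (2), six (1), minnow (2) → 5 ✓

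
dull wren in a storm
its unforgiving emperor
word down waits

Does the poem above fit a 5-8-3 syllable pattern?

Yes

Line 1: dull(1) + wren(1) + in(1) + a(1) + storm(1) = 5 ✓
Line 2: its(1) + unforgiving(4) + emperor(3) = 8 ✓
Line 3: word(1) + down(1) + waits(1) = 3 ✓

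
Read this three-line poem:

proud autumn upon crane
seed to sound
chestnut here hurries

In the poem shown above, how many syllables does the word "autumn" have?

2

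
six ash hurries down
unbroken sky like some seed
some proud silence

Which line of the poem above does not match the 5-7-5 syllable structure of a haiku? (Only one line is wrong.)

Line 1: six (1), ash (1), hurries (2), down (1) → 5 ✓
Line 2: unbroken (3), sky (1), like (1), some (1), seed (1) → 7 ✓
Line 3: some (1), proud (1), silence (2) → 4 (expected 5)

Line 3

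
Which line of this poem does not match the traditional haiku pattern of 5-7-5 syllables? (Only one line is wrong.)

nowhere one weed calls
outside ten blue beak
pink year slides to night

The second line

Line 1: nowhere(2) + one(1) + weed(1) + calls(1) = 5 ✓
Line 2: outside(2) + ten(1) + blue(1) + beak(1) = 5 (expected 7)
Line 3: pink(1) + year(1) + slides(1) + to(1) + night(1) = 5 ✓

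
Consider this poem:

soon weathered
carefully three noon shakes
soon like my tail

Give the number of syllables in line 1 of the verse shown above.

3

Line 1: soon (1), weathered (2) → 3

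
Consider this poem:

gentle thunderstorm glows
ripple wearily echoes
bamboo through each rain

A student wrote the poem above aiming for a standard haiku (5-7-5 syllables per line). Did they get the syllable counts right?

Line 1: gentle(2) + thunderstorm(3) + glows(1) = 6 (expected 5)
Line 2: ripple(2) + wearily(3) + echoes(2) = 7 ✓
Line 3: bamboo(2) + through(1) + each(1) + rain(1) = 5 ✓

No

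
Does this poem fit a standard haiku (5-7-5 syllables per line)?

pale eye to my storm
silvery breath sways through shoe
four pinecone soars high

Line 1: pale(1) + eye(1) + to(1) + my(1) + storm(1) = 5 ✓
Line 2: silvery(3) + breath(1) + sways(1) + through(1) + shoe(1) = 7 ✓
Line 3: four(1) + pinecone(2) + soars(1) + high(1) = 5 ✓

Yes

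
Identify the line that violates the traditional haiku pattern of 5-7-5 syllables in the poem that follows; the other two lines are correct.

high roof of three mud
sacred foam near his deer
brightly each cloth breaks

Line 1: high(1) + roof(1) + of(1) + three(1) + mud(1) = 5 ✓
Line 2: sacred(2) + foam(1) + near(1) + his(1) + deer(1) = 6 (expected 7)
Line 3: brightly(2) + each(1) + cloth(1) + breaks(1) = 5 ✓

Line 2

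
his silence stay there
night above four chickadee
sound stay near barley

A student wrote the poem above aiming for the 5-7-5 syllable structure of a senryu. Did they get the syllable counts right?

Yes

Line 1: his (1), silence (2), stay (1), there (1) → 5 ✓
Line 2: night (1), above (2), four (1), chickadee (3) → 7 ✓
Line 3: sound (1), stay (1), near (1), barley (2) → 5 ✓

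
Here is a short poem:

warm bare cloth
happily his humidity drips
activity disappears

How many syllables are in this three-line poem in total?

Line 1: "warm bare cloth": 1+1+1 = 3
Line 2: "happily his humidity drips": 3+1+4+1 = 9
Line 3: "activity disappears": 4+3 = 7
Total: 3 + 9 + 7 = 19

19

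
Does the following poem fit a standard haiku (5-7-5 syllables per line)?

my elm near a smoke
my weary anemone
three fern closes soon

Yes

Line 1: my (1), elm (1), near (1), a (1), smoke (1) → 5 ✓
Line 2: my (1), weary (2), anemone (4) → 7 ✓
Line 3: three (1), fern (1), closes (2), soon (1) → 5 ✓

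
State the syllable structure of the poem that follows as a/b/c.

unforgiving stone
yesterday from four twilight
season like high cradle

5/7/6

Line 1: unforgiving (4), stone (1) → 5
Line 2: yesterday (3), from (1), four (1), twilight (2) → 7
Line 3: season (2), like (1), high (1), cradle (2) → 6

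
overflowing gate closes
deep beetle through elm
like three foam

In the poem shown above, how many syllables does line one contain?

7

Line one: overflowing(4) + gate(1) + closes(2) = 7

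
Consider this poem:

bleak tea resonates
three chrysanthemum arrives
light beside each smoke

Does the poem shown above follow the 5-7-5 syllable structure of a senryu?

Line 1: bleak (1), tea (1), resonates (3) → 5 ✓
Line 2: three (1), chrysanthemum (4), arrives (2) → 7 ✓
Line 3: light (1), beside (2), each (1), smoke (1) → 5 ✓

Yes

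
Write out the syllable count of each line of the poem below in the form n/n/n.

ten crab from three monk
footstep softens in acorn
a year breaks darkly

Line 1: ten(1) + crab(1) + from(1) + three(1) + monk(1) = 5
Line 2: footstep(2) + softens(2) + in(1) + acorn(2) = 7
Line 3: a(1) + year(1) + breaks(1) + darkly(2) = 5

5/7/5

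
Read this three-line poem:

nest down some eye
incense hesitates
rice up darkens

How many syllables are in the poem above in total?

Line 1: nest(1) + down(1) + some(1) + eye(1) = 4
Line 2: incense(2) + hesitates(3) = 5
Line 3: rice(1) + up(1) + darkens(2) = 4
Total: 4 + 5 + 4 = 13

13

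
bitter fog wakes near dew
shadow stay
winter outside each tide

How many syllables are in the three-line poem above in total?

15

Line 1: "bitter fog wakes near dew": 2+1+1+1+1 = 6
Line 2: "shadow stay": 2+1 = 3
Line 3: "winter outside each tide": 2+2+1+1 = 6
Total: 6 + 3 + 6 = 15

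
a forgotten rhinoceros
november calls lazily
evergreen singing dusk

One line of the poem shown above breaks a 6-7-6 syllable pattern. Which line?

The first line

Line 1: "a forgotten rhinoceros": 1+3+4 = 8 (expected 6)
Line 2: "november calls lazily": 3+1+3 = 7 ✓
Line 3: "evergreen singing dusk": 3+2+1 = 6 ✓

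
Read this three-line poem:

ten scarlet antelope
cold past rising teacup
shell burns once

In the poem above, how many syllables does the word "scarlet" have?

"scarlet" has 2 syllables.

2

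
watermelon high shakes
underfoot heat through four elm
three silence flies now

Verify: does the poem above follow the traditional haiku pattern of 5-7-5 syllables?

No

Line 1: watermelon (4), high (1), shakes (1) → 6 (expected 5)
Line 2: underfoot (3), heat (1), through (1), four (1), elm (1) → 7 ✓
Line 3: three (1), silence (2), flies (1), now (1) → 5 ✓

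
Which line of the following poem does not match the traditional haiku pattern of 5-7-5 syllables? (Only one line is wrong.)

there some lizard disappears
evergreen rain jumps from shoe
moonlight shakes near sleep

Line 1: there (1), some (1), lizard (2), disappears (3) → 7 (expected 5)
Line 2: evergreen (3), rain (1), jumps (1), from (1), shoe (1) → 7 ✓
Line 3: moonlight (2), shakes (1), near (1), sleep (1) → 5 ✓

Line 1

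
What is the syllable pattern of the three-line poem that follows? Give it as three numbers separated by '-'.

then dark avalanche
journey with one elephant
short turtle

Line 1: then (1), dark (1), avalanche (3) → 5
Line 2: journey (2), with (1), one (1), elephant (3) → 7
Line 3: short (1), turtle (2) → 3

5-7-3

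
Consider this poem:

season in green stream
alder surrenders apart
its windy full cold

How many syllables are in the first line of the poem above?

5

The first line: "season in green stream": 2+1+1+1 = 5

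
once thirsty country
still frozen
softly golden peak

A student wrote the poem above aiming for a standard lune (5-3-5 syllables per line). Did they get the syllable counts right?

Line 1: once(1) + thirsty(2) + country(2) = 5 ✓
Line 2: still(1) + frozen(2) = 3 ✓
Line 3: softly(2) + golden(2) + peak(1) = 5 ✓

Yes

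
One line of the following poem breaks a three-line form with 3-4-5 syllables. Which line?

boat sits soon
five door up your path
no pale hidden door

Line 1: boat(1) + sits(1) + soon(1) = 3 ✓
Line 2: five(1) + door(1) + up(1) + your(1) + path(1) = 5 (expected 4)
Line 3: no(1) + pale(1) + hidden(2) + door(1) = 5 ✓

The second line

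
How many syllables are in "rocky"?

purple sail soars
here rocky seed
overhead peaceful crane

2

"rocky" has 2 syllables.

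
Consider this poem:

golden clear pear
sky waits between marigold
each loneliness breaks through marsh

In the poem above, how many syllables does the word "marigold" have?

3

"marigold" has 3 syllables.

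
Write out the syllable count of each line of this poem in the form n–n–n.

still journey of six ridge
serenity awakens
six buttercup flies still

6–7–6

Line 1: still (1), journey (2), of (1), six (1), ridge (1) → 6
Line 2: serenity (4), awakens (3) → 7
Line 3: six (1), buttercup (3), flies (1), still (1) → 6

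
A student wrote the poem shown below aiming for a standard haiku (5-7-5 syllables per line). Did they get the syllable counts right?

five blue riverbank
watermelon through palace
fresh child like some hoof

Line 1: five(1) + blue(1) + riverbank(3) = 5 ✓
Line 2: watermelon(4) + through(1) + palace(2) = 7 ✓
Line 3: fresh(1) + child(1) + like(1) + some(1) + hoof(1) = 5 ✓

Yes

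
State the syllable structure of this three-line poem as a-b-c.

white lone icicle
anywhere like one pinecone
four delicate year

Line 1: white (1), lone (1), icicle (3) → 5
Line 2: anywhere (3), like (1), one (1), pinecone (2) → 7
Line 3: four (1), delicate (3), year (1) → 5

5-7-5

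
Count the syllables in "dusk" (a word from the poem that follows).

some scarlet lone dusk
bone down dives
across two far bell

1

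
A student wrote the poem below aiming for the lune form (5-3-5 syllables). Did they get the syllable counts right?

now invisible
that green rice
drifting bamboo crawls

Line 1: "now invisible": 1+4 = 5 ✓
Line 2: "that green rice": 1+1+1 = 3 ✓
Line 3: "drifting bamboo crawls": 2+2+1 = 5 ✓

Yes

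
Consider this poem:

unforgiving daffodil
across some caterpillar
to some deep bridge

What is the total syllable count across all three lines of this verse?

Line 1: "unforgiving daffodil": 4+3 = 7
Line 2: "across some caterpillar": 2+1+4 = 7
Line 3: "to some deep bridge": 1+1+1+1 = 4
Total: 7 + 7 + 4 = 18

18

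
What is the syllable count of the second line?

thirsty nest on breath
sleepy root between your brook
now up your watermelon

The second line: sleepy(2) + root(1) + between(2) + your(1) + brook(1) = 7

7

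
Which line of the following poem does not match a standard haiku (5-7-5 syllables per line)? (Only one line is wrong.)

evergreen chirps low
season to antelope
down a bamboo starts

Line 2

Line 1: evergreen(3) + chirps(1) + low(1) = 5 ✓
Line 2: season(2) + to(1) + antelope(3) = 6 (expected 7)
Line 3: down(1) + a(1) + bamboo(2) + starts(1) = 5 ✓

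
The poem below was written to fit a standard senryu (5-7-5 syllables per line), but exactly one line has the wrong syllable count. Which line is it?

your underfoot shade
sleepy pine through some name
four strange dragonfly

Line 1: your (1), underfoot (3), shade (1) → 5 ✓
Line 2: sleepy (2), pine (1), through (1), some (1), name (1) → 6 (expected 7)
Line 3: four (1), strange (1), dragonfly (3) → 5 ✓

The second line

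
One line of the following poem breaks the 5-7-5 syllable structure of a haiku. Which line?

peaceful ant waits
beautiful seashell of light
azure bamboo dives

Line 1

Line 1: "peaceful ant waits": 2+1+1 = 4 (expected 5)
Line 2: "beautiful seashell of light": 3+2+1+1 = 7 ✓
Line 3: "azure bamboo dives": 2+2+1 = 5 ✓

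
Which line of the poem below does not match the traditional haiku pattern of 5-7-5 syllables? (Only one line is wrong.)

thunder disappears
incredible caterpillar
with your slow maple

Line 2

Line 1: "thunder disappears": 2+3 = 5 ✓
Line 2: "incredible caterpillar": 4+4 = 8 (expected 7)
Line 3: "with your slow maple": 1+1+1+2 = 5 ✓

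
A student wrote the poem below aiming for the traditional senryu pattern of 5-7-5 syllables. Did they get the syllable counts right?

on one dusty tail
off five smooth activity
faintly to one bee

Yes

Line 1: on(1) + one(1) + dusty(2) + tail(1) = 5 ✓
Line 2: off(1) + five(1) + smooth(1) + activity(4) = 7 ✓
Line 3: faintly(2) + to(1) + one(1) + bee(1) = 5 ✓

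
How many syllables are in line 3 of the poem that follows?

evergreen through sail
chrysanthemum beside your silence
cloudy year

Line 3: cloudy(2) + year(1) = 3

3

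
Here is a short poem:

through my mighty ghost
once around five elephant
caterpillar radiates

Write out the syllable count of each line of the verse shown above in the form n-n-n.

Line 1: through (1), my (1), mighty (2), ghost (1) → 5
Line 2: once (1), around (2), five (1), elephant (3) → 7
Line 3: caterpillar (4), radiates (3) → 7

5-7-7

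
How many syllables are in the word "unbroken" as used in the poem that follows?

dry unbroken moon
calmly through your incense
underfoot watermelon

3

"unbroken" has 3 syllables.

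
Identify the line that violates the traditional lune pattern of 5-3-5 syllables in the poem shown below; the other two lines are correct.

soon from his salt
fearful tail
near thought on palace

Line 1: soon(1) + from(1) + his(1) + salt(1) = 4 (expected 5)
Line 2: fearful(2) + tail(1) = 3 ✓
Line 3: near(1) + thought(1) + on(1) + palace(2) = 5 ✓

The first line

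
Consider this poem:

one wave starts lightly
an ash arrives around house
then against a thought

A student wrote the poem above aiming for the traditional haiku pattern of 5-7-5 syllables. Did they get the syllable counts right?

Line 1: one (1), wave (1), starts (1), lightly (2) → 5 ✓
Line 2: an (1), ash (1), arrives (2), around (2), house (1) → 7 ✓
Line 3: then (1), against (2), a (1), thought (1) → 5 ✓

Yes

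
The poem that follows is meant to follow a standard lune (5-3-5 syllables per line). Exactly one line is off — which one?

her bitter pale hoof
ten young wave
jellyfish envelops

Line 1: her (1), bitter (2), pale (1), hoof (1) → 5 ✓
Line 2: ten (1), young (1), wave (1) → 3 ✓
Line 3: jellyfish (3), envelops (3) → 6 (expected 5)

The third line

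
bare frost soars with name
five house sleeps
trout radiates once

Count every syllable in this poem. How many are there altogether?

Line 1: bare(1) + frost(1) + soars(1) + with(1) + name(1) = 5
Line 2: five(1) + house(1) + sleeps(1) = 3
Line 3: trout(1) + radiates(3) + once(1) = 5
Total: 5 + 3 + 5 = 13

13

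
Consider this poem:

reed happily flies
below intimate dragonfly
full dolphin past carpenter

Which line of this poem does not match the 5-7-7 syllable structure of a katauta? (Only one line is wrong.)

Line 1: "reed happily flies": 1+3+1 = 5 ✓
Line 2: "below intimate dragonfly": 2+3+3 = 8 (expected 7)
Line 3: "full dolphin past carpenter": 1+2+1+3 = 7 ✓

The second line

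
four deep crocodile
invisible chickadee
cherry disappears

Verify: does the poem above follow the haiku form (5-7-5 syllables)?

Line 1: four(1) + deep(1) + crocodile(3) = 5 ✓
Line 2: invisible(4) + chickadee(3) = 7 ✓
Line 3: cherry(2) + disappears(3) = 5 ✓

Yes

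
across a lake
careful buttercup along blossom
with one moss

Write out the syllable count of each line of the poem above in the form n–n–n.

4–9–3

Line 1: across (2), a (1), lake (1) → 4
Line 2: careful (2), buttercup (3), along (2), blossom (2) → 9
Line 3: with (1), one (1), moss (1) → 3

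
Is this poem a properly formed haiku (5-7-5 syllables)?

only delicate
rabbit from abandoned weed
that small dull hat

No

Line 1: only (2), delicate (3) → 5 ✓
Line 2: rabbit (2), from (1), abandoned (3), weed (1) → 7 ✓
Line 3: that (1), small (1), dull (1), hat (1) → 4 (expected 5)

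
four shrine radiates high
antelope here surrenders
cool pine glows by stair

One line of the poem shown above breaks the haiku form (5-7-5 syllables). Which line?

The first line

Line 1: four (1), shrine (1), radiates (3), high (1) → 6 (expected 5)
Line 2: antelope (3), here (1), surrenders (3) → 7 ✓
Line 3: cool (1), pine (1), glows (1), by (1), stair (1) → 5 ✓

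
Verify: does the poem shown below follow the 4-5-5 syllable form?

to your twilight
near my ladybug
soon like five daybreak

Yes

Line 1: to(1) + your(1) + twilight(2) = 4 ✓
Line 2: near(1) + my(1) + ladybug(3) = 5 ✓
Line 3: soon(1) + like(1) + five(1) + daybreak(2) = 5 ✓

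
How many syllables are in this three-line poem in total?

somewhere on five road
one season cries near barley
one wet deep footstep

Line 1: "somewhere on five road": 2+1+1+1 = 5
Line 2: "one season cries near barley": 1+2+1+1+2 = 7
Line 3: "one wet deep footstep": 1+1+1+2 = 5
Total: 5 + 7 + 5 = 17

17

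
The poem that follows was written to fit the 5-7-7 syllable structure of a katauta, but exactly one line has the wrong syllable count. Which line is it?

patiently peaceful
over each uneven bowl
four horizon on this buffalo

The third line

Line 1: patiently (3), peaceful (2) → 5 ✓
Line 2: over (2), each (1), uneven (3), bowl (1) → 7 ✓
Line 3: four (1), horizon (3), on (1), this (1), buffalo (3) → 9 (expected 7)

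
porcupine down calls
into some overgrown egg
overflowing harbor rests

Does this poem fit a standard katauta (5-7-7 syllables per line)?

Yes

Line 1: porcupine(3) + down(1) + calls(1) = 5 ✓
Line 2: into(2) + some(1) + overgrown(3) + egg(1) = 7 ✓
Line 3: overflowing(4) + harbor(2) + rests(1) = 7 ✓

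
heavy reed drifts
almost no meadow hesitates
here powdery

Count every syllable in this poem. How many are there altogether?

16

Line 1: heavy (2), reed (1), drifts (1) → 4
Line 2: almost (2), no (1), meadow (2), hesitates (3) → 8
Line 3: here (1), powdery (3) → 4
Total: 4 + 8 + 4 = 16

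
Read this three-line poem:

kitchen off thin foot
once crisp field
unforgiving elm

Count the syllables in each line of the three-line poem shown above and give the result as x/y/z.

Line 1: kitchen(2) + off(1) + thin(1) + foot(1) = 5
Line 2: once(1) + crisp(1) + field(1) = 3
Line 3: unforgiving(4) + elm(1) = 5

5/3/5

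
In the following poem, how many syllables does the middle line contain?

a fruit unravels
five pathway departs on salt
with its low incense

7

The middle line: five(1) + pathway(2) + departs(2) + on(1) + salt(1) = 7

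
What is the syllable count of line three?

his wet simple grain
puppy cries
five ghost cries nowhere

Line three: "five ghost cries nowhere": 1+1+1+2 = 5

5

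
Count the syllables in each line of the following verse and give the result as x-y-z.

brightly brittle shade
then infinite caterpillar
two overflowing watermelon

5-8-9

Line 1: brightly (2), brittle (2), shade (1) → 5
Line 2: then (1), infinite (3), caterpillar (4) → 8
Line 3: two (1), overflowing (4), watermelon (4) → 9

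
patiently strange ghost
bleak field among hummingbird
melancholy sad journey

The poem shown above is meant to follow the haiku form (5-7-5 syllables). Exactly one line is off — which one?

The third line

Line 1: patiently (3), strange (1), ghost (1) → 5 ✓
Line 2: bleak (1), field (1), among (2), hummingbird (3) → 7 ✓
Line 3: melancholy (4), sad (1), journey (2) → 7 (expected 5)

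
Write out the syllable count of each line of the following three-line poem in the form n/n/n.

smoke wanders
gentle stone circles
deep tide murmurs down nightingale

3/5/8

Line 1: smoke(1) + wanders(2) = 3
Line 2: gentle(2) + stone(1) + circles(2) = 5
Line 3: deep(1) + tide(1) + murmurs(2) + down(1) + nightingale(3) = 8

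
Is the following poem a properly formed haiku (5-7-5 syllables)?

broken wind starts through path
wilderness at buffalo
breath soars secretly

Line 1: broken (2), wind (1), starts (1), through (1), path (1) → 6 (expected 5)
Line 2: wilderness (3), at (1), buffalo (3) → 7 ✓
Line 3: breath (1), soars (1), secretly (3) → 5 ✓

No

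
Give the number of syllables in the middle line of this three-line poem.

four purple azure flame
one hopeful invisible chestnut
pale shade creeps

The middle line: one (1), hopeful (2), invisible (4), chestnut (2) → 9

9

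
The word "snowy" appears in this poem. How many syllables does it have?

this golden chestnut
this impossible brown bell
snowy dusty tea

2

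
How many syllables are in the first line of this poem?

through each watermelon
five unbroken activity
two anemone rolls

6

The first line: through (1), each (1), watermelon (4) → 6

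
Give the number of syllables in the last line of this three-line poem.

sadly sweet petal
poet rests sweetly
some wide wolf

3

The last line: some (1), wide (1), wolf (1) → 3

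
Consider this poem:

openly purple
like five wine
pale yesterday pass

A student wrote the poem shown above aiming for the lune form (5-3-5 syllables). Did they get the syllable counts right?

Line 1: openly(3) + purple(2) = 5 ✓
Line 2: like(1) + five(1) + wine(1) = 3 ✓
Line 3: pale(1) + yesterday(3) + pass(1) = 5 ✓

Yes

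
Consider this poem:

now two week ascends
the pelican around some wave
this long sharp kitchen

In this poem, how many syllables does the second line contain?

The second line: the(1) + pelican(3) + around(2) + some(1) + wave(1) = 8

8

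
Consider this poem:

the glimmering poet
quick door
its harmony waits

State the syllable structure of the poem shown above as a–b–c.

Line 1: "the glimmering poet": 1+3+2 = 6
Line 2: "quick door": 1+1 = 2
Line 3: "its harmony waits": 1+3+1 = 5

6–2–5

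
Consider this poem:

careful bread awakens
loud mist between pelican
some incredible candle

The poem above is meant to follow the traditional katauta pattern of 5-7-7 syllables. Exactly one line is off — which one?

Line 1: "careful bread awakens": 2+1+3 = 6 (expected 5)
Line 2: "loud mist between pelican": 1+1+2+3 = 7 ✓
Line 3: "some incredible candle": 1+4+2 = 7 ✓

Line 1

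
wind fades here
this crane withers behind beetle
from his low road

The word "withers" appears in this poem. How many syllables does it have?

2

"withers" has 2 syllables.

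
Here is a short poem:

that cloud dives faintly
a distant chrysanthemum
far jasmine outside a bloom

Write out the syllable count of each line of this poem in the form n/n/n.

Line 1: "that cloud dives faintly": 1+1+1+2 = 5
Line 2: "a distant chrysanthemum": 1+2+4 = 7
Line 3: "far jasmine outside a bloom": 1+2+2+1+1 = 7

5/7/7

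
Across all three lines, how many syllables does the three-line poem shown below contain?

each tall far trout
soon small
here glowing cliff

10

Line 1: each(1) + tall(1) + far(1) + trout(1) = 4
Line 2: soon(1) + small(1) = 2
Line 3: here(1) + glowing(2) + cliff(1) = 4
Total: 4 + 2 + 4 = 10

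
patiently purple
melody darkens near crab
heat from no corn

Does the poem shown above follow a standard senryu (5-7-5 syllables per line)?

No

Line 1: patiently(3) + purple(2) = 5 ✓
Line 2: melody(3) + darkens(2) + near(1) + crab(1) = 7 ✓
Line 3: heat(1) + from(1) + no(1) + corn(1) = 4 (expected 5)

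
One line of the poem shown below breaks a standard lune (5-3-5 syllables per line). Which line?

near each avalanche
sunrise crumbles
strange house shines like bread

Line 1: "near each avalanche": 1+1+3 = 5 ✓
Line 2: "sunrise crumbles": 2+2 = 4 (expected 3)
Line 3: "strange house shines like bread": 1+1+1+1+1 = 5 ✓

The second line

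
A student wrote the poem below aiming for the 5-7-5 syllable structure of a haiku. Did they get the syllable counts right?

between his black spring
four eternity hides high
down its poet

No

Line 1: between(2) + his(1) + black(1) + spring(1) = 5 ✓
Line 2: four(1) + eternity(4) + hides(1) + high(1) = 7 ✓
Line 3: down(1) + its(1) + poet(2) = 4 (expected 5)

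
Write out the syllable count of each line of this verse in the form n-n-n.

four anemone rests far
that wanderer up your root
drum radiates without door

7-7-7

Line 1: "four anemone rests far": 1+4+1+1 = 7
Line 2: "that wanderer up your root": 1+3+1+1+1 = 7
Line 3: "drum radiates without door": 1+3+2+1 = 7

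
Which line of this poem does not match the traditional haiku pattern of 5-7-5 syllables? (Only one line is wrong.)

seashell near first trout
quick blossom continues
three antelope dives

Line 1: seashell (2), near (1), first (1), trout (1) → 5 ✓
Line 2: quick (1), blossom (2), continues (3) → 6 (expected 7)
Line 3: three (1), antelope (3), dives (1) → 5 ✓

Line 2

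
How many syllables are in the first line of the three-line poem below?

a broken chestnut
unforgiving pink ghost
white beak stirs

5

The first line: a(1) + broken(2) + chestnut(2) = 5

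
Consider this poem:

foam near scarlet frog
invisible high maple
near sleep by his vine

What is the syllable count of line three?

5

Line three: near (1), sleep (1), by (1), his (1), vine (1) → 5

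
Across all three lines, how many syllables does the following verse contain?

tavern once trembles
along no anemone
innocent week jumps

17

Line 1: "tavern once trembles": 2+1+2 = 5
Line 2: "along no anemone": 2+1+4 = 7
Line 3: "innocent week jumps": 3+1+1 = 5
Total: 5 + 7 + 5 = 17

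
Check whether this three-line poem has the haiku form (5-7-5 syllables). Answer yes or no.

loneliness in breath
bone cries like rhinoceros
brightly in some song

Yes

Line 1: "loneliness in breath": 3+1+1 = 5 ✓
Line 2: "bone cries like rhinoceros": 1+1+1+4 = 7 ✓
Line 3: "brightly in some song": 2+1+1+1 = 5 ✓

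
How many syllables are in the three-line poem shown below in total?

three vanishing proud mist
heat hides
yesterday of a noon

Line 1: "three vanishing proud mist": 1+3+1+1 = 6
Line 2: "heat hides": 1+1 = 2
Line 3: "yesterday of a noon": 3+1+1+1 = 6
Total: 6 + 2 + 6 = 14

14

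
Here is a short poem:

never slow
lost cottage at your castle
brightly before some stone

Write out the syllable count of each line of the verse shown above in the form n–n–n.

3–7–6

Line 1: never(2) + slow(1) = 3
Line 2: lost(1) + cottage(2) + at(1) + your(1) + castle(2) = 7
Line 3: brightly(2) + before(2) + some(1) + stone(1) = 6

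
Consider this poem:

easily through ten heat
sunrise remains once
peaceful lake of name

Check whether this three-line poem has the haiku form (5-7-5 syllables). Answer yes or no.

No

Line 1: "easily through ten heat": 3+1+1+1 = 6 (expected 5)
Line 2: "sunrise remains once": 2+2+1 = 5 (expected 7)
Line 3: "peaceful lake of name": 2+1+1+1 = 5 ✓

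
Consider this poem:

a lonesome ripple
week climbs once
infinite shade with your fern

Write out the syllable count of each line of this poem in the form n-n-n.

Line 1: a(1) + lonesome(2) + ripple(2) = 5
Line 2: week(1) + climbs(1) + once(1) = 3
Line 3: infinite(3) + shade(1) + with(1) + your(1) + fern(1) = 7

5-3-7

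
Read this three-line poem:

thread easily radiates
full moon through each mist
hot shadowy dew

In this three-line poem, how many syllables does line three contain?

Line three: hot (1), shadowy (3), dew (1) → 5

5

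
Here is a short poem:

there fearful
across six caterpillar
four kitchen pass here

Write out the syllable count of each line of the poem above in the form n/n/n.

3/7/5

Line 1: there(1) + fearful(2) = 3
Line 2: across(2) + six(1) + caterpillar(4) = 7
Line 3: four(1) + kitchen(2) + pass(1) + here(1) = 5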